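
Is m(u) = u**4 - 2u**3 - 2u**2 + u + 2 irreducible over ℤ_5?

Check for roots in ℤ_5: m(0) = 2; m(1) = 0 → root; m(2) = 1; m(3) = 4; m(4) = 2.
m(1) = 0, so (u − 1) divides m(u); m is reducible.

No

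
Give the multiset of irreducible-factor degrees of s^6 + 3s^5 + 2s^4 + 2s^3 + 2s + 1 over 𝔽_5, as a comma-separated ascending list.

2, 4

Write g(s) = s^6 + 3s^5 + 2s^4 + 2s^3 + 2s + 1.
Roots in 𝔽_5: g(0) = 1; g(1) = 1; g(2) = 3; g(3) = 1; g(4) = 2.
Complete factorization: g(s) = (s^2 + 2s + 4)·(s^4 + s^3 + s^2 + s + 4).
Factor degrees with multiplicity: 2 + 4 = 6.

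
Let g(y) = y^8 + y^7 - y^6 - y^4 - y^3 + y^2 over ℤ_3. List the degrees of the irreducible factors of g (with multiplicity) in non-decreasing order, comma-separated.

1, 1, 1, 1, 2, 2

Roots in ℤ_3: g(0) = 0 → root; g(1) = 0 → root; g(2) = 0 → root.
Linear factors from roots: (y), (y - 1), (y + 1).
Complete factorization: g(y) = (y + 1)·(y - 1)·(y)^2·(y^2 + 1)·(y^2 + y - 1).
Factor degrees with multiplicity: 1 + 1 + 1 + 1 + 2 + 2 = 8.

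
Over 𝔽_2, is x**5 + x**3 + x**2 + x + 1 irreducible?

Write h(x) = x**5 + x**3 + x**2 + x + 1.
Check for roots in 𝔽_2: h(0) = 1; h(1) = 1.
No roots, so no linear factors.
Monic irreducibles of degree 2 over GF(2): x**2 + x + 1.
None of them divide h (all give nonzero remainder).
No irreducible factor of degree ≤ 2 exists, so h is irreducible over GF(2).

Yes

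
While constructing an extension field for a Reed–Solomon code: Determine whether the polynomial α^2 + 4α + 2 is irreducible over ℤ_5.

Write m(α) = α^2 + 4α + 2.
Check for roots in ℤ_5: m(0) = 2; m(1) = 2; m(2) = 4; m(3) = 3; m(4) = 4.
No roots. A degree-2 polynomial over a field with no linear factor is irreducible.

Yes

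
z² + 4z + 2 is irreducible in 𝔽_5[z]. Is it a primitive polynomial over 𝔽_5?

Yes

Write f(z) = z² + 4z + 2.
|GF(5^2)^×| = 5^2 − 1 = 24. Prime factorization: 24 = 2^3·3.
f is primitive ⇔ z has order 24 in GF(5)[z]/(f), i.e. z^(24/q) ≠ 1 for each prime q | 24.
z^(12) mod f = 4.
z^(8) mod f = 2z + 1.
None equal 1, so z has full order 24; f is primitive.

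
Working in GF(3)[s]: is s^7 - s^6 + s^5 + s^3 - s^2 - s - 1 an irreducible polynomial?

Write f(s) = s^7 - s^6 + s^5 + s^3 - s^2 - s - 1.
Check for roots in GF(3): f(0) = 2; f(1) = 2; f(2) = 1.
No roots, so no linear factors.
Monic irreducibles of degree 2 over GF(3): s^2 + 1, s^2 + s - 1, s^2 - s - 1.
None of them divide f (all give nonzero remainder).
Degree-3 irreducible divisors: test the 8 monic irreducibles of degree 3 over GF(3).
None of them divide f (all give nonzero remainder).
No irreducible factor of degree ≤ 3 exists, so f is irreducible over GF(3).

Yes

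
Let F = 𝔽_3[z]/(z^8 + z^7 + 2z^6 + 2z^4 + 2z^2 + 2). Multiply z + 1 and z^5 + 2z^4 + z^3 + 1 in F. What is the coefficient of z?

Multiply in 𝔽_3[z]: (z + 1)·(z^5 + 2z^4 + z^3 + 1) = z^6 + z^3 + z + 1.
Reduced: z^6 + z^3 + z + 1.

1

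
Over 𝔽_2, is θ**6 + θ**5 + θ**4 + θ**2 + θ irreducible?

Write P(θ) = θ**6 + θ**5 + θ**4 + θ**2 + θ.
Check for roots in 𝔽_2: P(0) = 0 → root; P(1) = 1.
P(0) = 0, so (θ) divides P(θ); P is reducible.

No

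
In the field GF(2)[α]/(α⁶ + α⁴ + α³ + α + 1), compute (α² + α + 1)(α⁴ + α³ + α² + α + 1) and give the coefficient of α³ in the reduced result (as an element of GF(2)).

0

Multiply in GF(2)[α]: (α² + α + 1)·(α⁴ + α³ + α² + α + 1) = α⁶ + α⁴ + α³ + α² + 1.
Reduce using α⁶ ≡ α⁴ + α³ + α + 1 (mod α⁶ + α⁴ + α³ + α + 1).
Reduced: α² + α.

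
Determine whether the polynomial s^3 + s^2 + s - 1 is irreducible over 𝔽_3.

Yes

Write m(s) = s^3 + s^2 + s - 1.
Check for roots in 𝔽_3: m(0) = 2; m(1) = 2; m(2) = 1.
No roots. A degree-3 polynomial over a field with no linear factor is irreducible.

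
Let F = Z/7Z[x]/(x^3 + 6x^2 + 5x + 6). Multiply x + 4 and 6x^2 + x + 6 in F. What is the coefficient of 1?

2

Multiply in Z/7Z[x]: (x + 4)·(6x^2 + x + 6) = 6x^3 + 4x^2 + 3x + 3.
Reduce using x^3 ≡ x^2 + 2x + 1 (mod x^3 + 6x^2 + 5x + 6).
Reduced: 3x^2 + x + 2.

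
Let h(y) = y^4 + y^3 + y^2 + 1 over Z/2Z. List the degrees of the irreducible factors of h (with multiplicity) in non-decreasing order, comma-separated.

1, 3

Roots in Z/2Z: h(0) = 1; h(1) = 0 → root.
Linear factors from roots: (y + 1).
Complete factorization: h(y) = (y + 1)·(y^3 + y + 1).
Factor degrees with multiplicity: 1 + 3 = 4.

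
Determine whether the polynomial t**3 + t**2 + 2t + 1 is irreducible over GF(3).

Yes

Write P(t) = t**3 + t**2 + 2t + 1.
Check for roots in GF(3): P(0) = 1; P(1) = 2; P(2) = 2.
No roots. A degree-3 polynomial over a field with no linear factor is irreducible.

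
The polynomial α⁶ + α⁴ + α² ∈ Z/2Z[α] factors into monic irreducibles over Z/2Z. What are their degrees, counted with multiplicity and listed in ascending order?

1, 1, 2, 2

Write f(α) = α⁶ + α⁴ + α².
Roots in Z/2Z: f(0) = 0 → root; f(1) = 1.
Linear factors from roots: (α).
Complete factorization: f(α) = (α)^2·(α² + α + 1)^2.
Factor degrees with multiplicity: 1 + 1 + 2 + 2 = 6.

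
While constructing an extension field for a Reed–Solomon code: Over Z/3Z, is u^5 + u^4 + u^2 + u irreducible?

Write g(u) = u^5 + u^4 + u^2 + u.
Check for roots in Z/3Z: g(0) = 0 → root; g(1) = 1; g(2) = 0 → root.
g(0) = 0, so (u) divides g(u); g is reducible.

No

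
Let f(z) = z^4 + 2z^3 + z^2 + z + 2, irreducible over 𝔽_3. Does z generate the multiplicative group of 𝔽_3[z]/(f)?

Yes

|GF(3^4)^×| = 3^4 − 1 = 80. Prime factorization: 80 = 2^4·5.
f is primitive ⇔ z has order 80 in GF(3)[z]/(f), i.e. z^(80/q) ≠ 1 for each prime q | 80.
z^(40) mod f = 2.
z^(16) mod f = z^3 + 1.
None equal 1, so z has full order 80; f is primitive.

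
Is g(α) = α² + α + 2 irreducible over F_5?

Check for roots in F_5: g(0) = 2; g(1) = 4; g(2) = 3; g(3) = 4; g(4) = 2.
No roots. A degree-2 polynomial over a field with no linear factor is irreducible.

Yes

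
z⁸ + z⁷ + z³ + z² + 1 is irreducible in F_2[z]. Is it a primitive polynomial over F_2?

Write f(z) = z⁸ + z⁷ + z³ + z² + 1.
|GF(2^8)^×| = 2^8 − 1 = 255. Prime factorization: 255 = 3·5·17.
f is primitive ⇔ z has order 255 in GF(2)[z]/(f), i.e. z^(255/q) ≠ 1 for each prime q | 255.
z^(85) mod f = z⁶ + z³ + z² + z.
z^(51) mod f = z⁵ + z⁴ + z² + 1.
z^(15) mod f = z⁷ + z⁶ + z⁴ + z³.
None equal 1, so z has full order 255; f is primitive.

Yes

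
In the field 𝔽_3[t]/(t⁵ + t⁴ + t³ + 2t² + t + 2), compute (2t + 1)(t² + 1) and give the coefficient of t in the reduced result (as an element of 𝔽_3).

2

Multiply in 𝔽_3[t]: (2t + 1)·(t² + 1) = 2t³ + t² + 2t + 1.
Reduced: 2t³ + t² + 2t + 1.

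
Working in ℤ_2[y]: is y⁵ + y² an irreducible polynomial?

Write g(y) = y⁵ + y².
Check for roots in ℤ_2: g(0) = 0 → root; g(1) = 0 → root.
g(0) = 0, so (y) divides g(y); g is reducible.

No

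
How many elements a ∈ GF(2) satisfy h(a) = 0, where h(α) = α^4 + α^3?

2

Evaluate at each of the 2 elements of GF(2):
h(0) = 0 → root; h(1) = 0 → root.
Roots: {0, 1}.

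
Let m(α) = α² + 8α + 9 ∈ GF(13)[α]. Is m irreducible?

Check each element of GF(13) for a root: m(0)=9, m(1)=5, m(2)=3, m(3)=3, m(4)=5, m(5)=9, m(6)=2, m(7)=10, m(8)=7, m(9)=6, m(10)=7, m(11)=10, m(12)=2.
No roots. A degree-2 polynomial over a field with no linear factor is irreducible.

Yes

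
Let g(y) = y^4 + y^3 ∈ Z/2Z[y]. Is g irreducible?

No

Check for roots in Z/2Z: g(0) = 0 → root; g(1) = 0 → root.
g(0) = 0, so (y) divides g(y); g is reducible.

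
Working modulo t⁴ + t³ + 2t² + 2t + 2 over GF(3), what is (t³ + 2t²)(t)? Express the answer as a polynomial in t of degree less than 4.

Multiply in GF(3)[t]: (t³ + 2t²)·(t) = t⁴ + 2t³.
Reduce using t⁴ ≡ 2t³ + t² + t + 1 (mod t⁴ + t³ + 2t² + 2t + 2).
Reduced: t³ + t² + t + 1.

t^3 + t^2 + t + 1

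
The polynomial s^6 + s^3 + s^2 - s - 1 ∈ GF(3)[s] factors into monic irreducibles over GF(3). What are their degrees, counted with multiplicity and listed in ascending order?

6

Write f(s) = s^6 + s^3 + s^2 - s - 1.
Roots in GF(3): f(0) = 2; f(1) = 1; f(2) = 1.
Complete factorization: f(s) = (s^6 + s^3 + s^2 - s - 1).
Factor degrees with multiplicity: 6 = 6.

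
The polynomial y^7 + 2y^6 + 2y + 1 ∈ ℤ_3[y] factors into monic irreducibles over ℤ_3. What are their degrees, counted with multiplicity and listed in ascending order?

1, 1, 1, 1, 1, 1, 1

Write f(y) = y^7 + 2y^6 + 2y + 1.
Roots in ℤ_3: f(0) = 1; f(1) = 0 → root; f(2) = 0 → root.
Linear factors from roots: (y + 2), (y + 1).
Complete factorization: f(y) = (y + 1)^3·(y + 2)^4.
Factor degrees with multiplicity: 1 + 1 + 1 + 1 + 1 + 1 + 1 = 7.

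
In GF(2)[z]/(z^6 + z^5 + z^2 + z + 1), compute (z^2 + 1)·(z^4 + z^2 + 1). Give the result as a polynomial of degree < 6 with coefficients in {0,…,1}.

z^5 + z^2 + z

Multiply in GF(2)[z]: (z^2 + 1)·(z^4 + z^2 + 1) = z^6 + 1.
Reduce using z^6 ≡ z^5 + z^2 + z + 1 (mod z^6 + z^5 + z^2 + z + 1).
Reduced: z^5 + z^2 + z.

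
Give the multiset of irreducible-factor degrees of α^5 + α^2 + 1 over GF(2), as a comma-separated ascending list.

Write h(α) = α^5 + α^2 + 1.
Roots in GF(2): h(0) = 1; h(1) = 1.
Complete factorization: h(α) = (α^5 + α^2 + 1).
Factor degrees with multiplicity: 5 = 5.

5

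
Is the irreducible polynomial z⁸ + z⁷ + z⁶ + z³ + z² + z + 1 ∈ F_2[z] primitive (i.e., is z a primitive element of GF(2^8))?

Yes

Write f(z) = z⁸ + z⁷ + z⁶ + z³ + z² + z + 1.
|GF(2^8)^×| = 2^8 − 1 = 255. Prime factorization: 255 = 3·5·17.
f is primitive ⇔ z has order 255 in GF(2)[z]/(f), i.e. z^(255/q) ≠ 1 for each prime q | 255.
z^(85) mod f = z⁵ + z⁴ + z³ + z² + 1.
z^(51) mod f = z⁶ + z³.
z^(15) mod f = z⁵ + z⁴ + z³ + z + 1.
None equal 1, so z has full order 255; f is primitive.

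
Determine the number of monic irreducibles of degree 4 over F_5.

150

x^(5^4) − x is the product of all monic irreducibles of degree dividing 4; Möbius inversion gives N = (1/4) Σ μ(4/d)·5^d.
Divisors of 4: 1, 2, 4; μ(4/d) for each: 0, -1, 1.
Σ = − 5^2 + 5^4 = 600.
N = 600/4 = 150.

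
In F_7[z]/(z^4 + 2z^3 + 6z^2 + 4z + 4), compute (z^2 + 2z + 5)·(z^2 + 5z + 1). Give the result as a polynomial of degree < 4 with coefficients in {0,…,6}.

5z^3 + 3z^2 + 2z + 1

Multiply in F_7[z]: (z^2 + 2z + 5)·(z^2 + 5z + 1) = z^4 + 2z^2 + 6z + 5.
Reduce using z^4 ≡ 5z^3 + z^2 + 3z + 3 (mod z^4 + 2z^3 + 6z^2 + 4z + 4).
Reduced: 5z^3 + 3z^2 + 2z + 1.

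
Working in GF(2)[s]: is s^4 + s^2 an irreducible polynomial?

Write g(s) = s^4 + s^2.
Check for roots in GF(2): g(0) = 0 → root; g(1) = 0 → root.
g(0) = 0, so (s) divides g(s); g is reducible.

No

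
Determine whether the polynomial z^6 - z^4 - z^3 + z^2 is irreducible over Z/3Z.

No

Write f(z) = z^6 - z^4 - z^3 + z^2.
Check for roots in Z/3Z: f(0) = 0 → root; f(1) = 0 → root; f(2) = 2.
f(0) = 0, so (z) divides f(z); f is reducible.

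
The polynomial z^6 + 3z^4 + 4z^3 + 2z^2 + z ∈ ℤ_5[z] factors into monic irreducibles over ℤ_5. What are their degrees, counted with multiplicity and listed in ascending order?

1, 2, 3

Write g(z) = z^6 + 3z^4 + 4z^3 + 2z^2 + z.
Roots in ℤ_5: g(0) = 0 → root; g(1) = 1; g(2) = 4; g(3) = 1; g(4) = 1.
Linear factors from roots: (z).
Complete factorization: g(z) = (z)·(z^2 + 4z + 1)·(z^3 + z^2 + 3z + 1).
Factor degrees with multiplicity: 1 + 2 + 3 = 6.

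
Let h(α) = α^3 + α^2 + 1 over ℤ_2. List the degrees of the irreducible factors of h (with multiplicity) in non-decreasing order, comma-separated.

Roots in ℤ_2: h(0) = 1; h(1) = 1.
Complete factorization: h(α) = (α^3 + α^2 + 1).
Factor degrees with multiplicity: 3 = 3.

3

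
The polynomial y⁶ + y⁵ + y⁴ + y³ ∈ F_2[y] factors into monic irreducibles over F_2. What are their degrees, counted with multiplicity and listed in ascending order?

Write f(y) = y⁶ + y⁵ + y⁴ + y³.
Roots in F_2: f(0) = 0 → root; f(1) = 0 → root.
Linear factors from roots: (y), (y + 1).
Complete factorization: f(y) = (y)^3·(y + 1)^3.
Factor degrees with multiplicity: 1 + 1 + 1 + 1 + 1 + 1 = 6.

1, 1, 1, 1, 1, 1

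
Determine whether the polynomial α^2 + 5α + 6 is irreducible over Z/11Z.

Write P(α) = α^2 + 5α + 6.
Check each element of Z/11Z for a root: P(0)=6, P(1)=1, P(2)=9, P(3)=8, P(4)=9, P(5)=1, P(6)=6, P(7)=2, P(8)=0, P(9)=0, P(10)=2.
P(8) = 0, so (α − 8) divides P(α); P is reducible.

No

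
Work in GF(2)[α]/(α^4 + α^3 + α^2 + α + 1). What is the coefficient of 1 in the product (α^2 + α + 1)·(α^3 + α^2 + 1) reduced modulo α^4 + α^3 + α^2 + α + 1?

0

Multiply in GF(2)[α]: (α^2 + α + 1)·(α^3 + α^2 + 1) = α^5 + α + 1.
Reduce using α^4 ≡ α^3 + α^2 + α + 1 (mod α^4 + α^3 + α^2 + α + 1).
Reduced: α.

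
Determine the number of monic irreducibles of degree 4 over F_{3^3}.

132678

By the necklace-counting formula, N_27(4) = (1/4) Σ_{d|4} μ(4/d)·27^d.
Divisors of 4: 1, 2, 4; μ(4/d) for each: 0, -1, 1.
Σ = − 27^2 + 27^4 = 530712.
N = 530712/4 = 132678.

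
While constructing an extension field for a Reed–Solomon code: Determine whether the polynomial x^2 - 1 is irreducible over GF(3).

Write h(x) = x^2 - 1.
Check for roots in GF(3): h(0) = 2; h(1) = 0 → root; h(2) = 0 → root.
h(1) = 0, so (x − 1) divides h(x); h is reducible.

No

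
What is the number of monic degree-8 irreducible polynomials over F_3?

810

x^(3^8) − x is the product of all monic irreducibles of degree dividing 8; Möbius inversion gives N = (1/8) Σ μ(8/d)·3^d.
Divisors of 8: 1, 2, 4, 8; μ(8/d) for each: 0, 0, -1, 1.
Σ = − 3^4 + 3^8 = 6480.
N = 6480/8 = 810.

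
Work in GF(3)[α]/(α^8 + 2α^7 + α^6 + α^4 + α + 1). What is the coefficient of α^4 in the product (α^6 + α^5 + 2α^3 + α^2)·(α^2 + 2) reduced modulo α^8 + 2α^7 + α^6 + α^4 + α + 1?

0

Multiply in GF(3)[α]: (α^6 + α^5 + 2α^3 + α^2)·(α^2 + 2) = α^8 + α^7 + 2α^6 + α^5 + α^4 + α^3 + 2α^2.
Reduce using α^8 ≡ α^7 + 2α^6 + 2α^4 + 2α + 2 (mod α^8 + 2α^7 + α^6 + α^4 + α + 1).
Reduced: 2α^7 + α^6 + α^5 + α^3 + 2α^2 + 2α + 2.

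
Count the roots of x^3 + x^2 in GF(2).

Write f(x) = x^3 + x^2.
Evaluate at each of the 2 elements of GF(2):
f(0) = 0 → root; f(1) = 0 → root.
Roots: {0, 1}.

2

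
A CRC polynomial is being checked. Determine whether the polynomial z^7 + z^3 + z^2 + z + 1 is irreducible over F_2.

Yes

Write f(z) = z^7 + z^3 + z^2 + z + 1.
Check for roots in F_2: f(0) = 1; f(1) = 1.
No roots, so no linear factors.
Monic irreducibles of degree 2 over GF(2): z^2 + z + 1.
None of them divide f (all give nonzero remainder).
Monic irreducibles of degree 3 over GF(2): z^3 + z + 1, z^3 + z^2 + 1.
None of them divide f (all give nonzero remainder).
No irreducible factor of degree ≤ 3 exists, so f is irreducible over GF(2).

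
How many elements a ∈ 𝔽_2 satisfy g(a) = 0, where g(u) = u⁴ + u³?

Evaluate at each of the 2 elements of 𝔽_2:
g(0) = 0 → root; g(1) = 0 → root.
Roots: {0, 1}.

2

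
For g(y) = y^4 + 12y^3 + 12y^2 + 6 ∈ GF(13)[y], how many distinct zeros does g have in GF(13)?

4

Evaluate at each of the 13 elements of GF(13):
g(0) = 6; g(1) = 5; g(2) = 10; g(3) = 12; g(4) = 0 → root; g(5) = 0 → root; g(6) = 10; g(7) = 0 → root; g(8) = 3; g(9) = 11; g(10) = 1; g(11) = 0 → root; g(12) = 7.
Roots: {4, 5, 7, 11}.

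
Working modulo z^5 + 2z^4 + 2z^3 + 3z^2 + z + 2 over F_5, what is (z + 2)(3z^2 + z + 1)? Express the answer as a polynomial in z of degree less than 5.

Multiply in F_5[z]: (z + 2)·(3z^2 + z + 1) = 3z^3 + 2z^2 + 3z + 2.
Reduced: 3z^3 + 2z^2 + 3z + 2.

3z^3 + 2z^2 + 3z + 2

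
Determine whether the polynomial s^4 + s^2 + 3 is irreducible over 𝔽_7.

Yes

Write m(s) = s^4 + s^2 + 3.
Check for roots in 𝔽_7: m(0) = 3; m(1) = 5; m(2) = 2; m(3) = 2; m(4) = 2; m(5) = 2; m(6) = 5.
No roots, so no linear factors.
Degree-2 irreducible divisors: test the 21 monic irreducibles of degree 2 over GF(7).
None of them divide m (all give nonzero remainder).
No irreducible factor of degree ≤ 2 exists, so m is irreducible over GF(7).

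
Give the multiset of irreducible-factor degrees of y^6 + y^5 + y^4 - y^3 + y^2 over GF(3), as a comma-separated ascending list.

1, 1, 1, 1, 2

Write f(y) = y^6 + y^5 + y^4 - y^3 + y^2.
Roots in GF(3): f(0) = 0 → root; f(1) = 0 → root; f(2) = 0 → root.
Linear factors from roots: (y), (y - 1), (y + 1).
Complete factorization: f(y) = (y + 1)·(y - 1)·(y)^2·(y^2 + y - 1).
Factor degrees with multiplicity: 1 + 1 + 1 + 1 + 2 = 6.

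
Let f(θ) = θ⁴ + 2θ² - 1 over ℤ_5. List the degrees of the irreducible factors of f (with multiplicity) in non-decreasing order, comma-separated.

Roots in ℤ_5: f(0) = 4; f(1) = 2; f(2) = 3; f(3) = 3; f(4) = 2.
Complete factorization: f(θ) = (θ² + 2θ - 2)·(θ² - 2θ - 2).
Factor degrees with multiplicity: 2 + 2 = 4.

2, 2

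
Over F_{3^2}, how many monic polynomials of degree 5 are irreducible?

11808

The number of monic irreducibles of degree 5 over GF(9) is (1/5)·Σ_{d∣5} μ(5/d) 9^d.
Divisors of 5: 1, 5; μ(5/d) for each: -1, 1.
Σ = − 9^1 + 9^5 = 59040.
N = 59040/5 = 11808.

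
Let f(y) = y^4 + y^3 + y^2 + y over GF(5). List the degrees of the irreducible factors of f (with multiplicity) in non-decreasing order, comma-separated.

1, 1, 1, 1

Roots in GF(5): f(0) = 0 → root; f(1) = 4; f(2) = 0 → root; f(3) = 0 → root; f(4) = 0 → root.
Linear factors from roots: (y), (y + 3), (y + 2), (y + 1).
Complete factorization: f(y) = (y)·(y + 1)·(y + 2)·(y + 3).
Factor degrees with multiplicity: 1 + 1 + 1 + 1 = 4.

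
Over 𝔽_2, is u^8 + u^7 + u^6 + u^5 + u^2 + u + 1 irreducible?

Write m(u) = u^8 + u^7 + u^6 + u^5 + u^2 + u + 1.
Check for roots in 𝔽_2: m(0) = 1; m(1) = 1.
No roots, so no linear factors.
Monic irreducibles of degree 2 over GF(2): u^2 + u + 1.
None of them divide m (all give nonzero remainder).
Monic irreducibles of degree 3 over GF(2): u^3 + u + 1, u^3 + u^2 + 1.
None of them divide m (all give nonzero remainder).
Monic irreducibles of degree 4 over GF(2): u^4 + u + 1, u^4 + u^3 + 1, u^4 + u^3 + u^2 + u + 1.
None of them divide m (all give nonzero remainder).
No irreducible factor of degree ≤ 4 exists, so m is irreducible over GF(2).

Yes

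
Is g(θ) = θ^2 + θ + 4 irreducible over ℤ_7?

Check for roots in ℤ_7: g(0) = 4; g(1) = 6; g(2) = 3; g(3) = 2; g(4) = 3; g(5) = 6; g(6) = 4.
No roots. A degree-2 polynomial over a field with no linear factor is irreducible.

Yes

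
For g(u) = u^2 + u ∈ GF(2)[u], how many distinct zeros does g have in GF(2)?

2

Evaluate at each of the 2 elements of GF(2):
g(0) = 0 → root; g(1) = 0 → root.
Roots: {0, 1}.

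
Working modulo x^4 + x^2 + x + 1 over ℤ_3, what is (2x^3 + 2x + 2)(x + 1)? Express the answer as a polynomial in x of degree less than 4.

2x^3 + 2x

Multiply in ℤ_3[x]: (2x^3 + 2x + 2)·(x + 1) = 2x^4 + 2x^3 + 2x^2 + x + 2.
Reduce using x^4 ≡ 2x^2 + 2x + 2 (mod x^4 + x^2 + x + 1).
Reduced: 2x^3 + 2x.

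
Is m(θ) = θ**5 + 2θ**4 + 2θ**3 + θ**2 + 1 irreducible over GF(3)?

Check for roots in GF(3): m(0) = 1; m(1) = 1; m(2) = 1.
No roots, so no linear factors.
Monic irreducibles of degree 2 over GF(3): θ**2 + 1, θ**2 + θ + 2, θ**2 + 2θ + 2.
None of them divide m (all give nonzero remainder).
No irreducible factor of degree ≤ 2 exists, so m is irreducible over GF(3).

Yes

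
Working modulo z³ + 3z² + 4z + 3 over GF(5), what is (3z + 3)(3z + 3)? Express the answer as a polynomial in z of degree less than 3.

4z^2 + 3z + 4

Multiply in GF(5)[z]: (3z + 3)·(3z + 3) = 4z² + 3z + 4.
Reduced: 4z² + 3z + 4.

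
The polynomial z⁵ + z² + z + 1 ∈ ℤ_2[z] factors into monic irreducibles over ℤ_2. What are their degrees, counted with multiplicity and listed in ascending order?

Write f(z) = z⁵ + z² + z + 1.
Roots in ℤ_2: f(0) = 1; f(1) = 0 → root.
Linear factors from roots: (z + 1).
Complete factorization: f(z) = (z + 1)^2·(z³ + z + 1).
Factor degrees with multiplicity: 1 + 1 + 3 = 5.

1, 1, 3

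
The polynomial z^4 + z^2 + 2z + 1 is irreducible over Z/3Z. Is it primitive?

Write f(z) = z^4 + z^2 + 2z + 1.
|GF(3^4)^×| = 3^4 − 1 = 80. Prime factorization: 80 = 2^4·5.
f is primitive ⇔ z has order 80 in GF(3)[z]/(f), i.e. z^(80/q) ≠ 1 for each prime q | 80.
z^(40) mod f = 1
z^(16) mod f = 2z^3 + 2.
Since z^(40) = 1, the order of z divides 40 < 80; not primitive.

No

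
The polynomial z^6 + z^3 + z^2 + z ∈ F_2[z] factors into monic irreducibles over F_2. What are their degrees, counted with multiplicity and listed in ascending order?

1, 1, 1, 3

Write h(z) = z^6 + z^3 + z^2 + z.
Roots in F_2: h(0) = 0 → root; h(1) = 0 → root.
Linear factors from roots: (z), (z + 1).
Complete factorization: h(z) = (z)·(z + 1)^2·(z^3 + z + 1).
Factor degrees with multiplicity: 1 + 1 + 1 + 3 = 6.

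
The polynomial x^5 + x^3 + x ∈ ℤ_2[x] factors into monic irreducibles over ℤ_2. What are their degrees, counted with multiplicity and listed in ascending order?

1, 2, 2

Write h(x) = x^5 + x^3 + x.
Roots in ℤ_2: h(0) = 0 → root; h(1) = 1.
Linear factors from roots: (x).
Complete factorization: h(x) = (x)·(x^2 + x + 1)^2.
Factor degrees with multiplicity: 1 + 2 + 2 = 5.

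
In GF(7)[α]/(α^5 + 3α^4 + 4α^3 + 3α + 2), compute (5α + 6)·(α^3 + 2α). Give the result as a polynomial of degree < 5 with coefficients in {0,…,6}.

5α^4 + 6α^3 + 3α^2 + 5α

Multiply in GF(7)[α]: (5α + 6)·(α^3 + 2α) = 5α^4 + 6α^3 + 3α^2 + 5α.
Reduced: 5α^4 + 6α^3 + 3α^2 + 5α.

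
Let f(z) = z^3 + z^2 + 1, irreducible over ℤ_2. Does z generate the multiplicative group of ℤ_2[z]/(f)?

|GF(2^3)^×| = 2^3 − 1 = 7. Prime factorization: 7 = 7.
f is primitive ⇔ z has order 7 in GF(2)[z]/(f), i.e. z^(7/q) ≠ 1 for each prime q | 7.
z^(1) mod f = z.
None equal 1, so z has full order 7; f is primitive.

Yes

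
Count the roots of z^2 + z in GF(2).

2

Write f(z) = z^2 + z.
Evaluate at each of the 2 elements of GF(2):
f(0) = 0 → root; f(1) = 0 → root.
Roots: {0, 1}.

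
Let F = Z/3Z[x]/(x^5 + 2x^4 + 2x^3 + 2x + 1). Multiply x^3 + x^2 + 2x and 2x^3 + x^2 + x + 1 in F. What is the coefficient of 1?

1

Multiply in Z/3Z[x]: (x^3 + x^2 + 2x)·(2x^3 + x^2 + x + 1) = 2x^6 + x^3 + 2x.
Reduce using x^5 ≡ x^4 + x^3 + x + 2 (mod x^5 + 2x^4 + 2x^3 + 2x + 1).
Reduced: x^4 + 2x^2 + 2x + 1.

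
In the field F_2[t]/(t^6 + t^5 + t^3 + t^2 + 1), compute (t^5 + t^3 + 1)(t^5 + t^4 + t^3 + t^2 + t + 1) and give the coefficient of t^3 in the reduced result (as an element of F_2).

1

Multiply in F_2[t]: (t^5 + t^3 + 1)·(t^5 + t^4 + t^3 + t^2 + t + 1) = t^10 + t^9 + t^5 + t^2 + t + 1.
Reduce using t^6 ≡ t^5 + t^3 + t^2 + 1 (mod t^6 + t^5 + t^3 + t^2 + 1).
Reduced: t^5 + t^3 + t^2 + 1.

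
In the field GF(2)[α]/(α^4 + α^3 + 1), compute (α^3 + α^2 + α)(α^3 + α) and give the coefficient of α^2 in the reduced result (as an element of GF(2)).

0

Multiply in GF(2)[α]: (α^3 + α^2 + α)·(α^3 + α) = α^6 + α^5 + α^3 + α^2.
Reduce using α^4 ≡ α^3 + 1 (mod α^4 + α^3 + 1).
Reduced: α^3.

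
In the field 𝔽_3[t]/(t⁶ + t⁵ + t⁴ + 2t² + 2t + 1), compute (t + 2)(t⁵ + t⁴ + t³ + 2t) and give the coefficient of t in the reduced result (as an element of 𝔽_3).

Multiply in 𝔽_3[t]: (t + 2)·(t⁵ + t⁴ + t³ + 2t) = t⁶ + 2t³ + 2t² + t.
Reduce using t⁶ ≡ 2t⁵ + 2t⁴ + t² + t + 2 (mod t⁶ + t⁵ + t⁴ + 2t² + 2t + 1).
Reduced: 2t⁵ + 2t⁴ + 2t³ + 2t + 2.

2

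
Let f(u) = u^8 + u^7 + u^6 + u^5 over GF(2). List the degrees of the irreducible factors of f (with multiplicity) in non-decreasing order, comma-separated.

1, 1, 1, 1, 1, 1, 1, 1

Roots in GF(2): f(0) = 0 → root; f(1) = 0 → root.
Linear factors from roots: (u), (u + 1).
Complete factorization: f(u) = (u + 1)^3·(u)^5.
Factor degrees with multiplicity: 1 + 1 + 1 + 1 + 1 + 1 + 1 + 1 = 8.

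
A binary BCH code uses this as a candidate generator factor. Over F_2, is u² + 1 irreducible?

Write f(u) = u² + 1.
Check for roots in F_2: f(0) = 1; f(1) = 0 → root.
f(1) = 0, so (u − 1) divides f(u); f is reducible.

No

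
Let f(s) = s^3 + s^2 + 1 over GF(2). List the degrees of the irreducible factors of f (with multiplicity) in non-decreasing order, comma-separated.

3

Roots in GF(2): f(0) = 1; f(1) = 1.
Complete factorization: f(s) = (s^3 + s^2 + 1).
Factor degrees with multiplicity: 3 = 3.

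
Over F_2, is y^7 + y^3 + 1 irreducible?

Yes

Write P(y) = y^7 + y^3 + 1.
Check for roots in F_2: P(0) = 1; P(1) = 1.
No roots, so no linear factors.
Monic irreducibles of degree 2 over GF(2): y^2 + y + 1.
None of them divide P (all give nonzero remainder).
Monic irreducibles of degree 3 over GF(2): y^3 + y + 1, y^3 + y^2 + 1.
None of them divide P (all give nonzero remainder).
No irreducible factor of degree ≤ 3 exists, so P is irreducible over GF(2).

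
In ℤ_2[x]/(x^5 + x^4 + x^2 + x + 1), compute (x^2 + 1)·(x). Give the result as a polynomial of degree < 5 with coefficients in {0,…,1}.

x^3 + x

Multiply in ℤ_2[x]: (x^2 + 1)·(x) = x^3 + x.
Reduced: x^3 + x.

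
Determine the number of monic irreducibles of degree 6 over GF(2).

x^(2^6) − x is the product of all monic irreducibles of degree dividing 6; Möbius inversion gives N = (1/6) Σ μ(6/d)·2^d.
Divisors of 6: 1, 2, 3, 6; μ(6/d) for each: 1, -1, -1, 1.
Σ = 2^1 − 2^2 − 2^3 + 2^6 = 54.
N = 54/6 = 9.

9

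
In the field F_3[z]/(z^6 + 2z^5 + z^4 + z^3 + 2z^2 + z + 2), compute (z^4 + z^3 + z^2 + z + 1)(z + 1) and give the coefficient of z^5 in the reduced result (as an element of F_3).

Multiply in F_3[z]: (z^4 + z^3 + z^2 + z + 1)·(z + 1) = z^5 + 2z^4 + 2z^3 + 2z^2 + 2z + 1.
Reduced: z^5 + 2z^4 + 2z^3 + 2z^2 + 2z + 1.

1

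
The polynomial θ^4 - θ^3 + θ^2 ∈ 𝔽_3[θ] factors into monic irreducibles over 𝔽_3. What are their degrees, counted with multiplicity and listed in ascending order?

1, 1, 1, 1

Write g(θ) = θ^4 - θ^3 + θ^2.
Roots in 𝔽_3: g(0) = 0 → root; g(1) = 1; g(2) = 0 → root.
Linear factors from roots: (θ), (θ + 1).
Complete factorization: g(θ) = (θ)^2·(θ + 1)^2.
Factor degrees with multiplicity: 1 + 1 + 1 + 1 = 4.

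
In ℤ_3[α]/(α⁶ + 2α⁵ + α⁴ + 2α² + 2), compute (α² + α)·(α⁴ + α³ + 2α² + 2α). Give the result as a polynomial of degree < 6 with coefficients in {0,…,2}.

2α^4 + α^3 + 1

Multiply in ℤ_3[α]: (α² + α)·(α⁴ + α³ + 2α² + 2α) = α⁶ + 2α⁵ + α³ + 2α².
Reduce using α⁶ ≡ α⁵ + 2α⁴ + α² + 1 (mod α⁶ + 2α⁵ + α⁴ + 2α² + 2).
Reduced: 2α⁴ + α³ + 1.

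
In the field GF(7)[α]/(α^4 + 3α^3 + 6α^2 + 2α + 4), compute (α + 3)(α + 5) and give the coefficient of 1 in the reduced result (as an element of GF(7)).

1

Multiply in GF(7)[α]: (α + 3)·(α + 5) = α^2 + α + 1.
Reduced: α^2 + α + 1.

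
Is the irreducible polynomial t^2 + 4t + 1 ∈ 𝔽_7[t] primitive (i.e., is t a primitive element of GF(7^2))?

No

Write f(t) = t^2 + 4t + 1.
|GF(7^2)^×| = 7^2 − 1 = 48. Prime factorization: 48 = 2^4·3.
f is primitive ⇔ t has order 48 in GF(7)[t]/(f), i.e. t^(48/q) ≠ 1 for each prime q | 48.
t^(24) mod f = 1
t^(16) mod f = 1
Since t^(24) = 1, the order of t divides 24 < 48; not primitive.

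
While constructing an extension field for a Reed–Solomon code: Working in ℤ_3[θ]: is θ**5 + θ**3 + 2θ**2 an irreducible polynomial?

Write h(θ) = θ**5 + θ**3 + 2θ**2.
Check for roots in ℤ_3: h(0) = 0 → root; h(1) = 1; h(2) = 0 → root.
h(0) = 0, so (θ) divides h(θ); h is reducible.

No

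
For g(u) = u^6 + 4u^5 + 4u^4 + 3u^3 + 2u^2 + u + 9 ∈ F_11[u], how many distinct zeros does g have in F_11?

2

Evaluate at each of the 11 elements of F_11:
g(0) = 9; g(1) = 2; g(2) = 2; g(3) = 2; g(4) = 4; g(5) = 0 → root; g(6) = 2; g(7) = 0 → root; g(8) = 2; g(9) = 2; g(10) = 8.
Roots: {5, 7}.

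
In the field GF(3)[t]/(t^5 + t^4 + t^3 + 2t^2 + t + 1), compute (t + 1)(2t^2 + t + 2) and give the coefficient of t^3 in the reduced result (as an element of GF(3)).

2

Multiply in GF(3)[t]: (t + 1)·(2t^2 + t + 2) = 2t^3 + 2.
Reduced: 2t^3 + 2.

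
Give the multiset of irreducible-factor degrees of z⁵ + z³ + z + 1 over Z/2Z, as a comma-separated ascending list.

1, 4

Write g(z) = z⁵ + z³ + z + 1.
Roots in Z/2Z: g(0) = 1; g(1) = 0 → root.
Linear factors from roots: (z + 1).
Complete factorization: g(z) = (z + 1)·(z⁴ + z³ + 1).
Factor degrees with multiplicity: 1 + 4 = 5.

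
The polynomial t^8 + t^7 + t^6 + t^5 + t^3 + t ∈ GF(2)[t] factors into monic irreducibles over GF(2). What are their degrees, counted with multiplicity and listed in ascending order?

1, 1, 1, 2, 3

Write f(t) = t^8 + t^7 + t^6 + t^5 + t^3 + t.
Roots in GF(2): f(0) = 0 → root; f(1) = 0 → root.
Linear factors from roots: (t), (t + 1).
Complete factorization: f(t) = (t)·(t + 1)^2·(t^2 + t + 1)·(t^3 + t + 1).
Factor degrees with multiplicity: 1 + 1 + 1 + 2 + 3 = 8.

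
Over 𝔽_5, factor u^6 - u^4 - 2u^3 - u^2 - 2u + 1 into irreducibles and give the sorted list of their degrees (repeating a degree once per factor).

1, 1, 1, 3

Write f(u) = u^6 - u^4 - 2u^3 - u^2 - 2u + 1.
Roots in 𝔽_5: f(0) = 1; f(1) = 1; f(2) = 0 → root; f(3) = 0 → root; f(4) = 4.
Linear factors from roots: (u - 2), (u + 2).
Complete factorization: f(u) = (u + 2)·(u - 2)^2·(u^3 + 2u^2 + 2u + 2).
Factor degrees with multiplicity: 1 + 1 + 1 + 3 = 6.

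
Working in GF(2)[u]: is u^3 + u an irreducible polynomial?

No

Write P(u) = u^3 + u.
Check for roots in GF(2): P(0) = 0 → root; P(1) = 0 → root.
P(0) = 0, so (u) divides P(u); P is reducible.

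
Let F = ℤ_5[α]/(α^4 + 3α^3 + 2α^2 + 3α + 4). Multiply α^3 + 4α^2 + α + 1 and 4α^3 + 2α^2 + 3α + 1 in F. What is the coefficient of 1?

0

Multiply in ℤ_5[α]: (α^3 + 4α^2 + α + 1)·(4α^3 + 2α^2 + 3α + 1) = 4α^6 + 3α^5 + 4α^3 + 4α^2 + 4α + 1.
Reduce using α^4 ≡ 2α^3 + 3α^2 + 2α + 1 (mod α^4 + 3α^3 + 2α^2 + 3α + 4).
Reduced: 3α^3 + 2α^2 + 3α.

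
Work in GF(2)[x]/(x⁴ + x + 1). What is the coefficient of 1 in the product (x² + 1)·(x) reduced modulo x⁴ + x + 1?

0

Multiply in GF(2)[x]: (x² + 1)·(x) = x³ + x.
Reduced: x³ + x.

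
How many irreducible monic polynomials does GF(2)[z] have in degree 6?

9

The number of monic irreducibles of degree 6 over GF(2) is (1/6)·Σ_{d∣6} μ(6/d) 2^d.
Divisors of 6: 1, 2, 3, 6; μ(6/d) for each: 1, -1, -1, 1.
Σ = 2^1 − 2^2 − 2^3 + 2^6 = 54.
N = 54/6 = 9.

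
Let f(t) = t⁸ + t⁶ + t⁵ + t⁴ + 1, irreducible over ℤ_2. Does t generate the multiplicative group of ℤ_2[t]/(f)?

Yes

|GF(2^8)^×| = 2^8 − 1 = 255. Prime factorization: 255 = 3·5·17.
f is primitive ⇔ t has order 255 in GF(2)[t]/(f), i.e. t^(255/q) ≠ 1 for each prime q | 255.
t^(85) mod f = t⁷ + t⁶ + t⁴ + t³ + t + 1.
t^(51) mod f = t⁶ + t³ + t² + 1.
t^(15) mod f = t⁷ + t⁶ + 1.
None equal 1, so t has full order 255; f is primitive.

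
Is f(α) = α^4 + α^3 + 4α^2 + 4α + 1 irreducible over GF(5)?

Yes

Check for roots in GF(5): f(0) = 1; f(1) = 1; f(2) = 4; f(3) = 2; f(4) = 1.
No roots, so no linear factors.
Degree-2 irreducible divisors: test the 10 monic irreducibles of degree 2 over GF(5).
None of them divide f (all give nonzero remainder).
No irreducible factor of degree ≤ 2 exists, so f is irreducible over GF(5).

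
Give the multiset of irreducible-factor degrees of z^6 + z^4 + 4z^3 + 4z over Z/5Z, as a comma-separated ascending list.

1, 1, 1, 1, 2

Write f(z) = z^6 + z^4 + 4z^3 + 4z.
Roots in Z/5Z: f(0) = 0 → root; f(1) = 0 → root; f(2) = 0 → root; f(3) = 0 → root; f(4) = 4.
Linear factors from roots: (z), (z + 4), (z + 3), (z + 2).
Complete factorization: f(z) = (z)·(z + 2)·(z + 3)·(z + 4)·(z^2 + z + 1).
Factor degrees with multiplicity: 1 + 1 + 1 + 1 + 2 = 6.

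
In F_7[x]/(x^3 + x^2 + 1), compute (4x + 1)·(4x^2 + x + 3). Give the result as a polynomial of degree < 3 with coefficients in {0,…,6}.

Multiply in F_7[x]: (4x + 1)·(4x^2 + x + 3) = 2x^3 + x^2 + 6x + 3.
Reduce using x^3 ≡ 6x^2 + 6 (mod x^3 + x^2 + 1).
Reduced: 6x^2 + 6x + 1.

6x^2 + 6x + 1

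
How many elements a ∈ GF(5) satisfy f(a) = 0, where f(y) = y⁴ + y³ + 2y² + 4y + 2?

3

Evaluate at each of the 5 elements of GF(5):
f(0) = 2; f(1) = 0 → root; f(2) = 2; f(3) = 0 → root; f(4) = 0 → root.
Roots: {1, 3, 4}.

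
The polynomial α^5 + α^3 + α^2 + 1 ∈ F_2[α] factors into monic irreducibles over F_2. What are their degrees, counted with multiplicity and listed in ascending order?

1, 1, 1, 2

Write g(α) = α^5 + α^3 + α^2 + 1.
Roots in F_2: g(0) = 1; g(1) = 0 → root.
Linear factors from roots: (α + 1).
Complete factorization: g(α) = (α + 1)^3·(α^2 + α + 1).
Factor degrees with multiplicity: 1 + 1 + 1 + 2 = 5.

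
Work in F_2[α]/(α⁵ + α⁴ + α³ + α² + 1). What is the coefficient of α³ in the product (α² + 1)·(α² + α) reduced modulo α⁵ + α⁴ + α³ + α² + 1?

1

Multiply in F_2[α]: (α² + 1)·(α² + α) = α⁴ + α³ + α² + α.
Reduced: α⁴ + α³ + α² + α.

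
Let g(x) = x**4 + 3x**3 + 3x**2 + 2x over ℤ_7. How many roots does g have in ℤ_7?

Evaluate at each of the 7 elements of ℤ_7:
g(0) = 0 → root; g(1) = 2; g(2) = 0 → root; g(3) = 6; g(4) = 0 → root; g(5) = 0 → root; g(6) = 6.
Roots: {0, 2, 4, 5}.

4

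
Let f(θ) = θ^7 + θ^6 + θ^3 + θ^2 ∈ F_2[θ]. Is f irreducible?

No

Check for roots in F_2: f(0) = 0 → root; f(1) = 0 → root.
f(0) = 0, so (θ) divides f(θ); f is reducible.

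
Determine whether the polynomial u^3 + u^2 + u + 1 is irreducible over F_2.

Write m(u) = u^3 + u^2 + u + 1.
Check for roots in F_2: m(0) = 1; m(1) = 0 → root.
m(1) = 0, so (u − 1) divides m(u); m is reducible.

No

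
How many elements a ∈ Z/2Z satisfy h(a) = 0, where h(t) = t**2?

Evaluate at each of the 2 elements of Z/2Z:
h(0) = 0 → root; h(1) = 1.
Roots: {0}.

1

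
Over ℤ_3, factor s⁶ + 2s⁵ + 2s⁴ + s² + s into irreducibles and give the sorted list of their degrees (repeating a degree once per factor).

1, 2, 3

Write g(s) = s⁶ + 2s⁵ + 2s⁴ + s² + s.
Roots in ℤ_3: g(0) = 0 → root; g(1) = 1; g(2) = 1.
Linear factors from roots: (s).
Complete factorization: g(s) = (s)·(s² + 1)·(s³ + 2s² + s + 1).
Factor degrees with multiplicity: 1 + 2 + 3 = 6.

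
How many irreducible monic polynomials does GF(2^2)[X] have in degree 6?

670

The number of monic irreducibles of degree 6 over GF(4) is (1/6)·Σ_{d∣6} μ(6/d) 4^d.
Divisors of 6: 1, 2, 3, 6; μ(6/d) for each: 1, -1, -1, 1.
Σ = 4^1 − 4^2 − 4^3 + 4^6 = 4020.
N = 4020/6 = 670.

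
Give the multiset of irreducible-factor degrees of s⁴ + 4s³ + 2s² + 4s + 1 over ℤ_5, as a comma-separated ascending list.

Write f(s) = s⁴ + 4s³ + 2s² + 4s + 1.
Roots in ℤ_5: f(0) = 1; f(1) = 2; f(2) = 0 → root; f(3) = 0 → root; f(4) = 1.
Linear factors from roots: (s + 3), (s + 2).
Complete factorization: f(s) = (s + 2)·(s + 3)·(s² + 4s + 1).
Factor degrees with multiplicity: 1 + 1 + 2 = 4.

1, 1, 2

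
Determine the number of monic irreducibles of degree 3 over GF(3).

The number of monic irreducibles of degree 3 over GF(3) is (1/3)·Σ_{d∣3} μ(3/d) 3^d.
Divisors of 3: 1, 3; μ(3/d) for each: -1, 1.
Σ = − 3^1 + 3^3 = 24.
N = 24/3 = 8.

8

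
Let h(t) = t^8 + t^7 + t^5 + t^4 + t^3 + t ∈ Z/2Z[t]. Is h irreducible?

Check for roots in Z/2Z: h(0) = 0 → root; h(1) = 0 → root.
h(0) = 0, so (t) divides h(t); h is reducible.

No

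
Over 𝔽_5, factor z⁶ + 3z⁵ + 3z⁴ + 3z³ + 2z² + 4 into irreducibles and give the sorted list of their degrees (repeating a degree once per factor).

6

Write g(z) = z⁶ + 3z⁵ + 3z⁴ + 3z³ + 2z² + 4.
Roots in 𝔽_5: g(0) = 4; g(1) = 1; g(2) = 4; g(3) = 4; g(4) = 4.
Complete factorization: g(z) = (z⁶ + 3z⁵ + 3z⁴ + 3z³ + 2z² + 4).
Factor degrees with multiplicity: 6 = 6.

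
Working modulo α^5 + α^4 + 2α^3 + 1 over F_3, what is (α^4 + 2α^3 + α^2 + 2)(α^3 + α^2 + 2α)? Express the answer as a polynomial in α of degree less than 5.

Multiply in F_3[α]: (α^4 + 2α^3 + α^2 + 2)·(α^3 + α^2 + 2α) = α^7 + 2α^5 + 2α^4 + α^3 + 2α^2 + α.
Reduce using α^5 ≡ 2α^4 + α^3 + 2 (mod α^5 + α^4 + 2α^3 + 1).
Reduced: 2α^3 + α^2 + 2α + 2.

2α^3 + α^2 + 2α + 2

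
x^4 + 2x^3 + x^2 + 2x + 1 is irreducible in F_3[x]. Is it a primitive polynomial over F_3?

No

Write f(x) = x^4 + 2x^3 + x^2 + 2x + 1.
|GF(3^4)^×| = 3^4 − 1 = 80. Prime factorization: 80 = 2^4·5.
f is primitive ⇔ x has order 80 in GF(3)[x]/(f), i.e. x^(80/q) ≠ 1 for each prime q | 80.
x^(40) mod f = 1
x^(16) mod f = 2x.
Since x^(40) = 1, the order of x divides 40 < 80; not primitive.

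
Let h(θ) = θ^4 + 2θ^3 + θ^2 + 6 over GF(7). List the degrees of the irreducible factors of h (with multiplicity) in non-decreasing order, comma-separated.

Linear factors from roots: (θ + 5), (θ + 3).
Complete factorization: h(θ) = (θ + 3)·(θ + 5)·(θ^2 + θ + 6).
Factor degrees with multiplicity: 1 + 1 + 2 = 4.

1, 1, 2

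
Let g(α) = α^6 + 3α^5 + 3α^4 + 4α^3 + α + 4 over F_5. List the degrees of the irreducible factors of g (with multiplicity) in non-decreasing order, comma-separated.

Roots in F_5: g(0) = 4; g(1) = 1; g(2) = 1; g(3) = 1; g(4) = 0 → root.
Linear factors from roots: (α + 1).
Complete factorization: g(α) = (α + 1)^2·(α^2 + 3α + 3)^2.
Factor degrees with multiplicity: 1 + 1 + 2 + 2 = 6.

1, 1, 2, 2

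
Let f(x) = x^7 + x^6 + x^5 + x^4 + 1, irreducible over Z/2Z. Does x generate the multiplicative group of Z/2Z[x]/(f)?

|GF(2^7)^×| = 2^7 − 1 = 127. Prime factorization: 127 = 127.
f is primitive ⇔ x has order 127 in GF(2)[x]/(f), i.e. x^(127/q) ≠ 1 for each prime q | 127.
x^(1) mod f = x.
None equal 1, so x has full order 127; f is primitive.

Yes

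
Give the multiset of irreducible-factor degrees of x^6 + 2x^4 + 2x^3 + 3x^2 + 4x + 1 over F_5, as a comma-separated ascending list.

1, 1, 2, 2

Write g(x) = x^6 + 2x^4 + 2x^3 + 3x^2 + 4x + 1.
Roots in F_5: g(0) = 1; g(1) = 3; g(2) = 3; g(3) = 0 → root; g(4) = 1.
Linear factors from roots: (x + 2).
Complete factorization: g(x) = (x + 2)^2·(x^2 + 2)·(x^2 + x + 2).
Factor degrees with multiplicity: 1 + 1 + 2 + 2 = 6.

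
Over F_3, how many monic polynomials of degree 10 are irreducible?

By the necklace-counting formula, N_3(10) = (1/10) Σ_{d|10} μ(10/d)·3^d.
Divisors of 10: 1, 2, 5, 10; μ(10/d) for each: 1, -1, -1, 1.
Σ = 3^1 − 3^2 − 3^5 + 3^10 = 58800.
N = 58800/10 = 5880.

5880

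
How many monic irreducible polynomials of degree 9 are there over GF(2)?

x^(2^9) − x is the product of all monic irreducibles of degree dividing 9; Möbius inversion gives N = (1/9) Σ μ(9/d)·2^d.
Divisors of 9: 1, 3, 9; μ(9/d) for each: 0, -1, 1.
Σ = − 2^3 + 2^9 = 504.
N = 504/9 = 56.

56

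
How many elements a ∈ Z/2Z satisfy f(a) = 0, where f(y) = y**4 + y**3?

2

Evaluate at each of the 2 elements of Z/2Z:
f(0) = 0 → root; f(1) = 0 → root.
Roots: {0, 1}.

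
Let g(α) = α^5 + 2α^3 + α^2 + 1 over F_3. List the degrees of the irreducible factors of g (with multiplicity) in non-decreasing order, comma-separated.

Roots in F_3: g(0) = 1; g(1) = 2; g(2) = 2.
Complete factorization: g(α) = (α^5 + 2α^3 + α^2 + 1).
Factor degrees with multiplicity: 5 = 5.

5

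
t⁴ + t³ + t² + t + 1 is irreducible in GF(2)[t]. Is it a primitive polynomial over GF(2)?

Write f(t) = t⁴ + t³ + t² + t + 1.
|GF(2^4)^×| = 2^4 − 1 = 15. Prime factorization: 15 = 3·5.
f is primitive ⇔ t has order 15 in GF(2)[t]/(f), i.e. t^(15/q) ≠ 1 for each prime q | 15.
t^(5) mod f = 1
t^(3) mod f = t³.
Since t^(5) = 1, the order of t divides 5 < 15; not primitive.

No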